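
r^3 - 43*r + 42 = (r - 6)*(r - 1)*(r + 7)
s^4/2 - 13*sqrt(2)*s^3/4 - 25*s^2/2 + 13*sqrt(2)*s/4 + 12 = (s/2 + 1/2)*(s - 1)*(s - 8*sqrt(2))*(s + 3*sqrt(2)/2)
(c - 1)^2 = c^2 - 2*c + 1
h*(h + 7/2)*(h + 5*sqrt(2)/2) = h^3 + 7*h^2/2 + 5*sqrt(2)*h^2/2 + 35*sqrt(2)*h/4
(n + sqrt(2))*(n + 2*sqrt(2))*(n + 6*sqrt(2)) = n^3 + 9*sqrt(2)*n^2 + 40*n + 24*sqrt(2)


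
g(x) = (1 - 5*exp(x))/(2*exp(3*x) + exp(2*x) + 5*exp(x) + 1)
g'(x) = (1 - 5*exp(x))*(-6*exp(3*x) - 2*exp(2*x) - 5*exp(x))/(2*exp(3*x) + exp(2*x) + 5*exp(x) + 1)^2 - 5*exp(x)/(2*exp(3*x) + exp(2*x) + 5*exp(x) + 1) = (20*exp(3*x) - exp(2*x) - 2*exp(x) - 10)*exp(x)/(4*exp(6*x) + 4*exp(5*x) + 21*exp(4*x) + 14*exp(3*x) + 27*exp(2*x) + 10*exp(x) + 1)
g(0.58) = -0.32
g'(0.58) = 0.29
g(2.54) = -0.01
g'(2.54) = 0.03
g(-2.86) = 0.55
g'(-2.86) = -0.35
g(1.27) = -0.14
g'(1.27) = 0.21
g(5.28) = -0.00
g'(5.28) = 0.00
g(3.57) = -0.00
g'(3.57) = 0.00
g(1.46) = -0.10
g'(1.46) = 0.17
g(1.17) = -0.16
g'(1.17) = 0.23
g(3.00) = -0.00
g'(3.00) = 0.01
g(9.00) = 0.00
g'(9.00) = 0.00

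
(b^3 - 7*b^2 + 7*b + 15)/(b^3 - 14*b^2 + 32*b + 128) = (b^3 - 7*b^2 + 7*b + 15)/(b^3 - 14*b^2 + 32*b + 128)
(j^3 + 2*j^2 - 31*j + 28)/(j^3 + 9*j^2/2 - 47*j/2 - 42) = 2*(j - 1)/(2*j + 3)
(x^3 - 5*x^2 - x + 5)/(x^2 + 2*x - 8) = (x^3 - 5*x^2 - x + 5)/(x^2 + 2*x - 8)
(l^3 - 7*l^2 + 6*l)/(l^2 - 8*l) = (l^2 - 7*l + 6)/(l - 8)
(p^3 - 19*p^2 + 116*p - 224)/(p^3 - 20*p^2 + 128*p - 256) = (p - 7)/(p - 8)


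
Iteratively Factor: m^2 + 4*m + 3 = (m + 1)*(m + 3)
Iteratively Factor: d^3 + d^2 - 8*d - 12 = (d - 3)*(d^2 + 4*d + 4) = (d - 3)*(d + 2)*(d + 2)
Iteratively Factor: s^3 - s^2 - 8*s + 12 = (s - 2)*(s^2 + s - 6) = (s - 2)*(s + 3)*(s - 2)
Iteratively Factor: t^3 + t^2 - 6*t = (t - 2)*(t^2 + 3*t) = (t - 2)*(t + 3)*(t)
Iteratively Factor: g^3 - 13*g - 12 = (g + 3)*(g^2 - 3*g - 4) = (g - 4)*(g + 3)*(g + 1)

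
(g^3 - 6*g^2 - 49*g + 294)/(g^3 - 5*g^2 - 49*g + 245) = (g - 6)/(g - 5)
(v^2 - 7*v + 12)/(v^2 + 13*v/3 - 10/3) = 3*(v^2 - 7*v + 12)/(3*v^2 + 13*v - 10)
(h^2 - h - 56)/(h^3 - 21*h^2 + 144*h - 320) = (h + 7)/(h^2 - 13*h + 40)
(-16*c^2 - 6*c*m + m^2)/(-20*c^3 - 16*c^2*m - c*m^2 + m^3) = (8*c - m)/(10*c^2 + 3*c*m - m^2)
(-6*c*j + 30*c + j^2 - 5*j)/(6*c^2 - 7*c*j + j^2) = (5 - j)/(c - j)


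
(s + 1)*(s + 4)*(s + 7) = s^3 + 12*s^2 + 39*s + 28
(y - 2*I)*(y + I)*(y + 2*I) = y^3 + I*y^2 + 4*y + 4*I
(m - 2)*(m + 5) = m^2 + 3*m - 10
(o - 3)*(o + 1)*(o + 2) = o^3 - 7*o - 6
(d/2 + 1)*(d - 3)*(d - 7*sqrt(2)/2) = d^3/2 - 7*sqrt(2)*d^2/4 - d^2/2 - 3*d + 7*sqrt(2)*d/4 + 21*sqrt(2)/2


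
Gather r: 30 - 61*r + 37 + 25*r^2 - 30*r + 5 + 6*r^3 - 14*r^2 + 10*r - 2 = 6*r^3 + 11*r^2 - 81*r + 70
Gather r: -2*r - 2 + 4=2 - 2*r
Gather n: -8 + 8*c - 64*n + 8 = 8*c - 64*n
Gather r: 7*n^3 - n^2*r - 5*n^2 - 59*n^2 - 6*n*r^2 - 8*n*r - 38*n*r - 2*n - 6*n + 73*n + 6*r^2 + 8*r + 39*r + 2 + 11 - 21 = 7*n^3 - 64*n^2 + 65*n + r^2*(6 - 6*n) + r*(-n^2 - 46*n + 47) - 8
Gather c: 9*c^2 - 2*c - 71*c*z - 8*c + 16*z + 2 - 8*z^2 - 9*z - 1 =9*c^2 + c*(-71*z - 10) - 8*z^2 + 7*z + 1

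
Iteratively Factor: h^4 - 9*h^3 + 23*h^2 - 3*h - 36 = (h - 3)*(h^3 - 6*h^2 + 5*h + 12) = (h - 3)*(h + 1)*(h^2 - 7*h + 12) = (h - 4)*(h - 3)*(h + 1)*(h - 3)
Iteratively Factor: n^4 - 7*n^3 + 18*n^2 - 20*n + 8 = (n - 1)*(n^3 - 6*n^2 + 12*n - 8) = (n - 2)*(n - 1)*(n^2 - 4*n + 4) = (n - 2)^2*(n - 1)*(n - 2)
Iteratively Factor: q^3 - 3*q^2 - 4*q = (q - 4)*(q^2 + q) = (q - 4)*(q + 1)*(q)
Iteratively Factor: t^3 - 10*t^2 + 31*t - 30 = (t - 3)*(t^2 - 7*t + 10) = (t - 3)*(t - 2)*(t - 5)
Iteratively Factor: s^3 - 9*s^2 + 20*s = (s - 5)*(s^2 - 4*s) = (s - 5)*(s - 4)*(s)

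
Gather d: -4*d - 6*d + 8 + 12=20 - 10*d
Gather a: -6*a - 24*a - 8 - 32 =-30*a - 40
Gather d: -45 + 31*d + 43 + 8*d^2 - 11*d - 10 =8*d^2 + 20*d - 12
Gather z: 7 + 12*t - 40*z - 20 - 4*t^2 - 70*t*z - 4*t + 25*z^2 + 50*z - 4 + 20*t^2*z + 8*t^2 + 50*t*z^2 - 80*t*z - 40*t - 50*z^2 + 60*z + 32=4*t^2 - 32*t + z^2*(50*t - 25) + z*(20*t^2 - 150*t + 70) + 15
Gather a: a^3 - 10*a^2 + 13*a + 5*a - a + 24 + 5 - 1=a^3 - 10*a^2 + 17*a + 28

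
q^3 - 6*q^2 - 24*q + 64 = (q - 8)*(q - 2)*(q + 4)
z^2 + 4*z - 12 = (z - 2)*(z + 6)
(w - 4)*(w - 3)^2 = w^3 - 10*w^2 + 33*w - 36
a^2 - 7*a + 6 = (a - 6)*(a - 1)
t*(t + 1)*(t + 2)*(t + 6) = t^4 + 9*t^3 + 20*t^2 + 12*t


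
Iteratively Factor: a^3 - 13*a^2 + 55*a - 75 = (a - 3)*(a^2 - 10*a + 25) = (a - 5)*(a - 3)*(a - 5)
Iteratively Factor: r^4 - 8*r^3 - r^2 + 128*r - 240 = (r - 5)*(r^3 - 3*r^2 - 16*r + 48) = (r - 5)*(r - 4)*(r^2 + r - 12) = (r - 5)*(r - 4)*(r + 4)*(r - 3)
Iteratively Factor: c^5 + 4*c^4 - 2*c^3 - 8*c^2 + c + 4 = (c + 1)*(c^4 + 3*c^3 - 5*c^2 - 3*c + 4) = (c + 1)*(c + 4)*(c^3 - c^2 - c + 1) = (c - 1)*(c + 1)*(c + 4)*(c^2 - 1) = (c - 1)*(c + 1)^2*(c + 4)*(c - 1)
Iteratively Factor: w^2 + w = (w)*(w + 1)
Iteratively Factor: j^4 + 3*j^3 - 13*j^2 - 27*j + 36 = (j - 3)*(j^3 + 6*j^2 + 5*j - 12) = (j - 3)*(j - 1)*(j^2 + 7*j + 12) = (j - 3)*(j - 1)*(j + 4)*(j + 3)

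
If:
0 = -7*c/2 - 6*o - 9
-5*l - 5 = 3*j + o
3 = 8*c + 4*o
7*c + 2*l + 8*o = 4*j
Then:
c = 27/17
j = -1585/884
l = 124/221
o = -165/68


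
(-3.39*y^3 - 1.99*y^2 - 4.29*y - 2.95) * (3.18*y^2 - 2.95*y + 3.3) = -10.7802*y^5 + 3.6723*y^4 - 18.9587*y^3 - 3.2925*y^2 - 5.4545*y - 9.735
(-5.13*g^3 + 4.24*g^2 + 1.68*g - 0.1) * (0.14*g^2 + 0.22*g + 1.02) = -0.7182*g^5 - 0.535*g^4 - 4.0646*g^3 + 4.6804*g^2 + 1.6916*g - 0.102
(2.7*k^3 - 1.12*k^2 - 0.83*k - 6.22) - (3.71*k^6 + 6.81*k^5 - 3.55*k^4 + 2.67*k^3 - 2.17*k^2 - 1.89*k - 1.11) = -3.71*k^6 - 6.81*k^5 + 3.55*k^4 + 0.0300000000000002*k^3 + 1.05*k^2 + 1.06*k - 5.11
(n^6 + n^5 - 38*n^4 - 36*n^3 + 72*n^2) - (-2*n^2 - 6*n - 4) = n^6 + n^5 - 38*n^4 - 36*n^3 + 74*n^2 + 6*n + 4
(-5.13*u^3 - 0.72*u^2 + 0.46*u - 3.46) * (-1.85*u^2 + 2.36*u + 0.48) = 9.4905*u^5 - 10.7748*u^4 - 5.0126*u^3 + 7.141*u^2 - 7.9448*u - 1.6608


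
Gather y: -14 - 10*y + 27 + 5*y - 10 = 3 - 5*y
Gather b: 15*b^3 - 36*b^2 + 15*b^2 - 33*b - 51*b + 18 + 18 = 15*b^3 - 21*b^2 - 84*b + 36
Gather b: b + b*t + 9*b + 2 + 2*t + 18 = b*(t + 10) + 2*t + 20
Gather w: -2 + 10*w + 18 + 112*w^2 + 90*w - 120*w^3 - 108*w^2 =-120*w^3 + 4*w^2 + 100*w + 16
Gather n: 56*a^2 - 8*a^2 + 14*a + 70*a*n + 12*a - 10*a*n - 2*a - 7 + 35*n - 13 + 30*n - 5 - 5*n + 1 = 48*a^2 + 24*a + n*(60*a + 60) - 24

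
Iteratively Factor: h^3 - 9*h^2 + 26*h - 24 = (h - 4)*(h^2 - 5*h + 6) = (h - 4)*(h - 2)*(h - 3)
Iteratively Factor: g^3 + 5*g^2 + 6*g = (g + 2)*(g^2 + 3*g) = (g + 2)*(g + 3)*(g)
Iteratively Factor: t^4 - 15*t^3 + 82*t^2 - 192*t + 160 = (t - 5)*(t^3 - 10*t^2 + 32*t - 32) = (t - 5)*(t - 4)*(t^2 - 6*t + 8) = (t - 5)*(t - 4)*(t - 2)*(t - 4)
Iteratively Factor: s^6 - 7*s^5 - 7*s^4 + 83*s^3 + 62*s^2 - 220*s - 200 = (s + 1)*(s^5 - 8*s^4 + s^3 + 82*s^2 - 20*s - 200) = (s + 1)*(s + 2)*(s^4 - 10*s^3 + 21*s^2 + 40*s - 100) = (s + 1)*(s + 2)^2*(s^3 - 12*s^2 + 45*s - 50) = (s - 5)*(s + 1)*(s + 2)^2*(s^2 - 7*s + 10) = (s - 5)^2*(s + 1)*(s + 2)^2*(s - 2)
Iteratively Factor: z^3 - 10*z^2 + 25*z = (z - 5)*(z^2 - 5*z) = z*(z - 5)*(z - 5)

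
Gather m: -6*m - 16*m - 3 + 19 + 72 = 88 - 22*m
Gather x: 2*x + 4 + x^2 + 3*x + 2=x^2 + 5*x + 6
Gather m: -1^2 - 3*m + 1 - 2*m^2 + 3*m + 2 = 2 - 2*m^2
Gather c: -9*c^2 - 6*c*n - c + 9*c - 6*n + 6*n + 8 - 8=-9*c^2 + c*(8 - 6*n)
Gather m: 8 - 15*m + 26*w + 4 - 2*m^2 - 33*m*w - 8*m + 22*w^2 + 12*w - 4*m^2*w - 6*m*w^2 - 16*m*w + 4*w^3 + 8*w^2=m^2*(-4*w - 2) + m*(-6*w^2 - 49*w - 23) + 4*w^3 + 30*w^2 + 38*w + 12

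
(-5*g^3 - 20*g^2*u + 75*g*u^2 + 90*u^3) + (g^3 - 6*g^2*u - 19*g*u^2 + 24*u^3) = -4*g^3 - 26*g^2*u + 56*g*u^2 + 114*u^3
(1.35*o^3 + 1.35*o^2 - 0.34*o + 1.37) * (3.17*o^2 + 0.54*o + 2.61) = 4.2795*o^5 + 5.0085*o^4 + 3.1747*o^3 + 7.6828*o^2 - 0.1476*o + 3.5757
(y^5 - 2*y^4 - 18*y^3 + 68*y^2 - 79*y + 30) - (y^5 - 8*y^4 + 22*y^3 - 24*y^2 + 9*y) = 6*y^4 - 40*y^3 + 92*y^2 - 88*y + 30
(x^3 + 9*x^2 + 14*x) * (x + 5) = x^4 + 14*x^3 + 59*x^2 + 70*x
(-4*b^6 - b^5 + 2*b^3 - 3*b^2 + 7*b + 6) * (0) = 0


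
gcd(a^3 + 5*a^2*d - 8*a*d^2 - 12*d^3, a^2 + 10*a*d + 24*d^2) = a + 6*d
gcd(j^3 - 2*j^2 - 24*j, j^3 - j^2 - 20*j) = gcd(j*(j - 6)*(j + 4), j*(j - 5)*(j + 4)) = j^2 + 4*j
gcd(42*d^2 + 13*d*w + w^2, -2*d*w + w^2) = 1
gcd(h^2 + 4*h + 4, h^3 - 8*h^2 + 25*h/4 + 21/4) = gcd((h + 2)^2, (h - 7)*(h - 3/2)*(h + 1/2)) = 1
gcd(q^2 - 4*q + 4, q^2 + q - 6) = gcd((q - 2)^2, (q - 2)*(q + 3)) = q - 2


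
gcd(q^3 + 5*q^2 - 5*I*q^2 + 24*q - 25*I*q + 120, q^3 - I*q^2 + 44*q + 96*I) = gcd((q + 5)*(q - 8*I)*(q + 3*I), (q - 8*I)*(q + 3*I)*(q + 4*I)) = q^2 - 5*I*q + 24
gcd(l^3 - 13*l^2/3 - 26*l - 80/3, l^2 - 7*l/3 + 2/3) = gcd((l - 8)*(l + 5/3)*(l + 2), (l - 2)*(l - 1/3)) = 1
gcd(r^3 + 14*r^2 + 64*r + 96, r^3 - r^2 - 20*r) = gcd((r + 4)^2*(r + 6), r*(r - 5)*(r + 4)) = r + 4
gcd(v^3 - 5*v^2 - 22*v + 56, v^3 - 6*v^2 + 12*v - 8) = v - 2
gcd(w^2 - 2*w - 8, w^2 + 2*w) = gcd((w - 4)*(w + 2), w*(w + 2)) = w + 2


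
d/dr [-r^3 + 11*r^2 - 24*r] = -3*r^2 + 22*r - 24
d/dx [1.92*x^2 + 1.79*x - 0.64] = 3.84*x + 1.79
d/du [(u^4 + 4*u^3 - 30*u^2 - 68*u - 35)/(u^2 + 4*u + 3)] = 2*(u^3 + 6*u^2 + 9*u - 32)/(u^2 + 6*u + 9)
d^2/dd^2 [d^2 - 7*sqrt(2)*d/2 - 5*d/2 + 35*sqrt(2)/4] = 2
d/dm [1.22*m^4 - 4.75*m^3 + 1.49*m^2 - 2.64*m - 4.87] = 4.88*m^3 - 14.25*m^2 + 2.98*m - 2.64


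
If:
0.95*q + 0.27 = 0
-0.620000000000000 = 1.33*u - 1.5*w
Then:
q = -0.28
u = 1.12781954887218*w - 0.466165413533835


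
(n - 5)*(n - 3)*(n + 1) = n^3 - 7*n^2 + 7*n + 15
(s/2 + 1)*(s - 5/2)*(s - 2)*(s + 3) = s^4/2 + s^3/4 - 23*s^2/4 - s + 15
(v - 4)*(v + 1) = v^2 - 3*v - 4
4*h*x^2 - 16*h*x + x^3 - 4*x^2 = x*(4*h + x)*(x - 4)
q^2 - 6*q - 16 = (q - 8)*(q + 2)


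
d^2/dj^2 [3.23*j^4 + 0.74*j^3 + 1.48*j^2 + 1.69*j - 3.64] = 38.76*j^2 + 4.44*j + 2.96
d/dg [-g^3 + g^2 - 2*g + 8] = -3*g^2 + 2*g - 2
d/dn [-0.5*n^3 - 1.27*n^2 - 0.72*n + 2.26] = -1.5*n^2 - 2.54*n - 0.72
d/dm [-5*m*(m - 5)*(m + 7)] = -15*m^2 - 20*m + 175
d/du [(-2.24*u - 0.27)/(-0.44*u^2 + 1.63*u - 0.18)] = (-0.9856*u^2 - 0.2376*u + 0.8433)/(0.1936*u^4 - 1.4344*u^3 + 2.8153*u^2 - 0.5868*u + 0.0324)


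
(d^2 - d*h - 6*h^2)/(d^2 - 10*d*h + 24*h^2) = (d^2 - d*h - 6*h^2)/(d^2 - 10*d*h + 24*h^2)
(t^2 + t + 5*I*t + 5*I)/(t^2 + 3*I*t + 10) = (t + 1)/(t - 2*I)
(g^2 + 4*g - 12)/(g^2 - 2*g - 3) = (-g^2 - 4*g + 12)/(-g^2 + 2*g + 3)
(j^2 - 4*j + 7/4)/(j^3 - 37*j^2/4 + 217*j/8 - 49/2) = 2*(2*j - 1)/(4*j^2 - 23*j + 28)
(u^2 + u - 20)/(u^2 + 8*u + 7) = (u^2 + u - 20)/(u^2 + 8*u + 7)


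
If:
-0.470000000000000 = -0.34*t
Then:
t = 1.38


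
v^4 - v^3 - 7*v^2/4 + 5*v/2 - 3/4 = (v - 1)^2*(v - 1/2)*(v + 3/2)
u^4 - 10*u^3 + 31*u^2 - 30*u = u*(u - 5)*(u - 3)*(u - 2)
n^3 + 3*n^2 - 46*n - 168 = (n - 7)*(n + 4)*(n + 6)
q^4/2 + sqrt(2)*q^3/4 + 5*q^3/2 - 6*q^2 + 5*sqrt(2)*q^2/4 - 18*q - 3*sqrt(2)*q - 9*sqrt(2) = (q/2 + 1)*(q - 3)*(q + 6)*(q + sqrt(2)/2)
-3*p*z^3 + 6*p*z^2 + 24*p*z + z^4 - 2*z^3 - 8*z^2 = z*(-3*p + z)*(z - 4)*(z + 2)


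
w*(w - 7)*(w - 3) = w^3 - 10*w^2 + 21*w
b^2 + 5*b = b*(b + 5)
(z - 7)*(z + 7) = z^2 - 49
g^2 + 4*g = g*(g + 4)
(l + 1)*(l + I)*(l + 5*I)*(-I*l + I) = -I*l^4 + 6*l^3 + 6*I*l^2 - 6*l - 5*I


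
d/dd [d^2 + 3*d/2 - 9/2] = 2*d + 3/2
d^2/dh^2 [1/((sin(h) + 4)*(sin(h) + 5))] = (-4*sin(h)^4 - 27*sin(h)^3 + 5*sin(h)^2 + 234*sin(h) + 122)/((sin(h) + 4)^3*(sin(h) + 5)^3)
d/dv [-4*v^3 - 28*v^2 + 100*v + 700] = -12*v^2 - 56*v + 100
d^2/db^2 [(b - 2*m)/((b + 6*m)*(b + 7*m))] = 2*(b^3 - 6*b^2*m - 204*b*m^2 - 800*m^3)/(b^6 + 39*b^5*m + 633*b^4*m^2 + 5473*b^3*m^3 + 26586*b^2*m^4 + 68796*b*m^5 + 74088*m^6)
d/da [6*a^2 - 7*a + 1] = 12*a - 7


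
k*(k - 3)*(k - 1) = k^3 - 4*k^2 + 3*k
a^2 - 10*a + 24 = (a - 6)*(a - 4)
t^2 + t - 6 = (t - 2)*(t + 3)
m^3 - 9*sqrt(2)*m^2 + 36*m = m*(m - 6*sqrt(2))*(m - 3*sqrt(2))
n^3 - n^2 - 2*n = n*(n - 2)*(n + 1)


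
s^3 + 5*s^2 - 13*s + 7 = (s - 1)^2*(s + 7)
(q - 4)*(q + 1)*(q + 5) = q^3 + 2*q^2 - 19*q - 20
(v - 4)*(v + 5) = v^2 + v - 20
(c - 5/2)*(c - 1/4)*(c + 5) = c^3 + 9*c^2/4 - 105*c/8 + 25/8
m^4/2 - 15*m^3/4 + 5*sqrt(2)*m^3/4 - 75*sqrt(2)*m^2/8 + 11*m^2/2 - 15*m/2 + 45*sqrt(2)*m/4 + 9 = (m/2 + sqrt(2))*(m - 6)*(m - 3/2)*(m + sqrt(2)/2)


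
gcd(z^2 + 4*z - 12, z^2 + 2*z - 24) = z + 6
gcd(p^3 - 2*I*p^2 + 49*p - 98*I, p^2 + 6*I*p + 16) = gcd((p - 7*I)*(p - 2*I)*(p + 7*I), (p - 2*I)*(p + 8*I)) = p - 2*I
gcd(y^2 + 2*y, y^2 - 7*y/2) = y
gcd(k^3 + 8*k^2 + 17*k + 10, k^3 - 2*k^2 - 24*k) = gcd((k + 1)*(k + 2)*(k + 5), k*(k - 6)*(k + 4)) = 1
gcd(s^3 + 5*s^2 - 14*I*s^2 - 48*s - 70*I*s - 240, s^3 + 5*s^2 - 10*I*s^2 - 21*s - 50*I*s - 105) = s + 5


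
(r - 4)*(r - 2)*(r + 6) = r^3 - 28*r + 48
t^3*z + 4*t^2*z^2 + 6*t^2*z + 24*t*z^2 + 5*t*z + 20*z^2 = (t + 5)*(t + 4*z)*(t*z + z)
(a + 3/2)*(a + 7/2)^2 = a^3 + 17*a^2/2 + 91*a/4 + 147/8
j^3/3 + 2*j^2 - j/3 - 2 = (j/3 + 1/3)*(j - 1)*(j + 6)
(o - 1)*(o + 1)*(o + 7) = o^3 + 7*o^2 - o - 7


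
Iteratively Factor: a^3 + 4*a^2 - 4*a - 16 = (a - 2)*(a^2 + 6*a + 8) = (a - 2)*(a + 2)*(a + 4)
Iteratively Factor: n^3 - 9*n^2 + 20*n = (n - 5)*(n^2 - 4*n) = (n - 5)*(n - 4)*(n)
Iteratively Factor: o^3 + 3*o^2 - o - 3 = (o + 1)*(o^2 + 2*o - 3) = (o - 1)*(o + 1)*(o + 3)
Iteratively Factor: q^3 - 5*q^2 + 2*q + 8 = (q - 2)*(q^2 - 3*q - 4) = (q - 2)*(q + 1)*(q - 4)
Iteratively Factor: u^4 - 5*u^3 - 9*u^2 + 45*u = (u - 3)*(u^3 - 2*u^2 - 15*u) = u*(u - 3)*(u^2 - 2*u - 15) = u*(u - 3)*(u + 3)*(u - 5)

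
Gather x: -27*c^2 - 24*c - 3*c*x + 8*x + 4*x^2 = -27*c^2 - 24*c + 4*x^2 + x*(8 - 3*c)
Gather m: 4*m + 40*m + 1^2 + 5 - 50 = 44*m - 44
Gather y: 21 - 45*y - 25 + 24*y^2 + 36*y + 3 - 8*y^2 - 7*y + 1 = 16*y^2 - 16*y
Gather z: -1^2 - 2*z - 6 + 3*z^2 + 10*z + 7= 3*z^2 + 8*z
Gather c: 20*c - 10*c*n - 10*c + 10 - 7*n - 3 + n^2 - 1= c*(10 - 10*n) + n^2 - 7*n + 6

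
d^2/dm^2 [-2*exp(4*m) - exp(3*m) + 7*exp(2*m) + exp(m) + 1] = (-32*exp(3*m) - 9*exp(2*m) + 28*exp(m) + 1)*exp(m)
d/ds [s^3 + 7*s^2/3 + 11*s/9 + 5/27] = 3*s^2 + 14*s/3 + 11/9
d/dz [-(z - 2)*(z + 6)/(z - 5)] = (-z^2 + 10*z + 8)/(z^2 - 10*z + 25)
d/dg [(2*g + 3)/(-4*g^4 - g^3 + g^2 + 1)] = (-8*g^4 - 2*g^3 + 2*g^2 + g*(2*g + 3)*(16*g^2 + 3*g - 2) + 2)/(4*g^4 + g^3 - g^2 - 1)^2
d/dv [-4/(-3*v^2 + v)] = 4*(1 - 6*v)/(v^2*(3*v - 1)^2)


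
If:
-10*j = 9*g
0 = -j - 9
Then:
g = 10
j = -9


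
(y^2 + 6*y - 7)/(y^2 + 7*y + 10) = (y^2 + 6*y - 7)/(y^2 + 7*y + 10)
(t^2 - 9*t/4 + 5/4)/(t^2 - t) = (t - 5/4)/t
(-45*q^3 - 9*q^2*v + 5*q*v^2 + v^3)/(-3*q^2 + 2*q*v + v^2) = (15*q^2 - 2*q*v - v^2)/(q - v)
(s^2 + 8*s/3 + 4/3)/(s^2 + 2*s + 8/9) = 3*(s + 2)/(3*s + 4)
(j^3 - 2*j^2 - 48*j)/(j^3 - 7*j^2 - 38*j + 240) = j/(j - 5)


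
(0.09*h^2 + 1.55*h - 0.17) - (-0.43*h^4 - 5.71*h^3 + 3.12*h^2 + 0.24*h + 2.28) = 0.43*h^4 + 5.71*h^3 - 3.03*h^2 + 1.31*h - 2.45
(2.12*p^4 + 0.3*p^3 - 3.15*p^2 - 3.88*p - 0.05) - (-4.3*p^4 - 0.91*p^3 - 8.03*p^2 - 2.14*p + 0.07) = 6.42*p^4 + 1.21*p^3 + 4.88*p^2 - 1.74*p - 0.12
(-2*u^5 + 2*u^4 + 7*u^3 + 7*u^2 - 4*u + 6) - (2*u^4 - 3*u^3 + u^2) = -2*u^5 + 10*u^3 + 6*u^2 - 4*u + 6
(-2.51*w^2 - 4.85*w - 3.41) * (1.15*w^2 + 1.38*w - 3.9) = -2.8865*w^4 - 9.0413*w^3 - 0.825499999999999*w^2 + 14.2092*w + 13.299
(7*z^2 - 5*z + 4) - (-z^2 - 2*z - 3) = 8*z^2 - 3*z + 7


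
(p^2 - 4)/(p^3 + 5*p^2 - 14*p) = (p + 2)/(p*(p + 7))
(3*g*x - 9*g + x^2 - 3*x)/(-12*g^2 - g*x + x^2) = (x - 3)/(-4*g + x)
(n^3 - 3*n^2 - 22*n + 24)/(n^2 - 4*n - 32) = (n^2 - 7*n + 6)/(n - 8)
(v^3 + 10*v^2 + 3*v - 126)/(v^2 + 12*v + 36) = (v^2 + 4*v - 21)/(v + 6)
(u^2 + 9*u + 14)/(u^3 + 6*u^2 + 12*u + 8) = (u + 7)/(u^2 + 4*u + 4)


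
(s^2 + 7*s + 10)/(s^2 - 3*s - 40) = (s + 2)/(s - 8)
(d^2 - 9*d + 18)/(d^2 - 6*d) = (d - 3)/d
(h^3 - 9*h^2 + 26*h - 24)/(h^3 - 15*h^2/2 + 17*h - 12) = 2*(h - 3)/(2*h - 3)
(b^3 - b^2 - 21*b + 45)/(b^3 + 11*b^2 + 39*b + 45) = (b^2 - 6*b + 9)/(b^2 + 6*b + 9)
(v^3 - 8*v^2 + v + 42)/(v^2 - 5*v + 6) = (v^2 - 5*v - 14)/(v - 2)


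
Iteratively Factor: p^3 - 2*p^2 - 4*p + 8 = (p + 2)*(p^2 - 4*p + 4) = (p - 2)*(p + 2)*(p - 2)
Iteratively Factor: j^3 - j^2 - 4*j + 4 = (j + 2)*(j^2 - 3*j + 2) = (j - 2)*(j + 2)*(j - 1)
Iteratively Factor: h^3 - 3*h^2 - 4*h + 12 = (h + 2)*(h^2 - 5*h + 6) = (h - 2)*(h + 2)*(h - 3)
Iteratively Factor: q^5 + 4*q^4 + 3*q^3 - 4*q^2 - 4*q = (q + 2)*(q^4 + 2*q^3 - q^2 - 2*q) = (q - 1)*(q + 2)*(q^3 + 3*q^2 + 2*q) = (q - 1)*(q + 2)^2*(q^2 + q) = (q - 1)*(q + 1)*(q + 2)^2*(q)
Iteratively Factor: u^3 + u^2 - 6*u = (u)*(u^2 + u - 6) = u*(u + 3)*(u - 2)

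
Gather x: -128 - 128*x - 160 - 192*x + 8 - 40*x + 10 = -360*x - 270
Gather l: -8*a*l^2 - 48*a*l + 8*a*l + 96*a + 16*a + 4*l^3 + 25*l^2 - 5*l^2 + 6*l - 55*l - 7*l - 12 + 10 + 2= 112*a + 4*l^3 + l^2*(20 - 8*a) + l*(-40*a - 56)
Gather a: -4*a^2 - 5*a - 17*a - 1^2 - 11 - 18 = -4*a^2 - 22*a - 30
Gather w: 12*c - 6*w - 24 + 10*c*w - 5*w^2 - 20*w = 12*c - 5*w^2 + w*(10*c - 26) - 24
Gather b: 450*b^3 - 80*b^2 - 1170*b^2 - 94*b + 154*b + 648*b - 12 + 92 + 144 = 450*b^3 - 1250*b^2 + 708*b + 224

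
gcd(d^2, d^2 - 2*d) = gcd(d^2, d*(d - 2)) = d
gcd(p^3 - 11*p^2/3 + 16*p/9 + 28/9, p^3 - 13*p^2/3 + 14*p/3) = p^2 - 13*p/3 + 14/3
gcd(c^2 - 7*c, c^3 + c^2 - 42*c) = c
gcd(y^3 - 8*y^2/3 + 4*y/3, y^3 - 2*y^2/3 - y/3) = y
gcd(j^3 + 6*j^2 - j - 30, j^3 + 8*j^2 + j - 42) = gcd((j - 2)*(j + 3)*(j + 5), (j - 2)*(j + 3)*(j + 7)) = j^2 + j - 6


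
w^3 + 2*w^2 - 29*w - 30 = (w - 5)*(w + 1)*(w + 6)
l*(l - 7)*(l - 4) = l^3 - 11*l^2 + 28*l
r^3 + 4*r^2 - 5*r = r*(r - 1)*(r + 5)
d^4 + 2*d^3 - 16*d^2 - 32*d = d*(d - 4)*(d + 2)*(d + 4)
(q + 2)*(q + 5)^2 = q^3 + 12*q^2 + 45*q + 50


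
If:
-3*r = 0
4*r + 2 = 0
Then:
No Solution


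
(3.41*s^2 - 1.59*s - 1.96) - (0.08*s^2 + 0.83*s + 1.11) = 3.33*s^2 - 2.42*s - 3.07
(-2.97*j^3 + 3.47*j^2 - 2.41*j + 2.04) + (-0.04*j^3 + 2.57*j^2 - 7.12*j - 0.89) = -3.01*j^3 + 6.04*j^2 - 9.53*j + 1.15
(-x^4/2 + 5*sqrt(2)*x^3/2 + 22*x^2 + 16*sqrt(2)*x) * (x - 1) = -x^5/2 + x^4/2 + 5*sqrt(2)*x^4/2 - 5*sqrt(2)*x^3/2 + 22*x^3 - 22*x^2 + 16*sqrt(2)*x^2 - 16*sqrt(2)*x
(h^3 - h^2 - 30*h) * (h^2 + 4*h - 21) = h^5 + 3*h^4 - 55*h^3 - 99*h^2 + 630*h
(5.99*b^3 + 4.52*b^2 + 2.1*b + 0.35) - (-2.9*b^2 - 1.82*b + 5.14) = 5.99*b^3 + 7.42*b^2 + 3.92*b - 4.79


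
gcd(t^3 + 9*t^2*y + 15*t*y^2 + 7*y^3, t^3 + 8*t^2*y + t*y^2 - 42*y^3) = t + 7*y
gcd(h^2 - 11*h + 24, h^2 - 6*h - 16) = h - 8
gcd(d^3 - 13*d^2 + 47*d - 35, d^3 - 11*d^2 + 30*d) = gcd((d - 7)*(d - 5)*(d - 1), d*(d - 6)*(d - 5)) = d - 5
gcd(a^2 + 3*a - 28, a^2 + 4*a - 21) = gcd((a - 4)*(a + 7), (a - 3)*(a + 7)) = a + 7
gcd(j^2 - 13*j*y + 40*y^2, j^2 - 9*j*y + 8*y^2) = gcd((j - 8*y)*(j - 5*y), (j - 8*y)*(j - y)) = -j + 8*y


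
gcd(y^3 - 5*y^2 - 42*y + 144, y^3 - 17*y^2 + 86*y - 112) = y - 8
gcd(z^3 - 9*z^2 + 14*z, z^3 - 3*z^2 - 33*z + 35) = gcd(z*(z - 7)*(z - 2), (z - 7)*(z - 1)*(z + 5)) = z - 7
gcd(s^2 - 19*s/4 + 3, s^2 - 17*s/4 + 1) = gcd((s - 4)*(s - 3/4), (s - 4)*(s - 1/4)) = s - 4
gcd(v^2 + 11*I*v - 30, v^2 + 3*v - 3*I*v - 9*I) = 1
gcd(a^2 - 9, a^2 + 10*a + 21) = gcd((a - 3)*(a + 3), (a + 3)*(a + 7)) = a + 3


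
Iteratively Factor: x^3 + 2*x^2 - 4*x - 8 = (x + 2)*(x^2 - 4) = (x - 2)*(x + 2)*(x + 2)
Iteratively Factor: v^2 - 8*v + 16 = (v - 4)*(v - 4)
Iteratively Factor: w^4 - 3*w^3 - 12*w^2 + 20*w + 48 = (w - 3)*(w^3 - 12*w - 16) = (w - 4)*(w - 3)*(w^2 + 4*w + 4) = (w - 4)*(w - 3)*(w + 2)*(w + 2)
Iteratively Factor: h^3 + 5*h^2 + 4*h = (h + 1)*(h^2 + 4*h) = h*(h + 1)*(h + 4)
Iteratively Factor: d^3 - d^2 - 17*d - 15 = (d + 3)*(d^2 - 4*d - 5) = (d + 1)*(d + 3)*(d - 5)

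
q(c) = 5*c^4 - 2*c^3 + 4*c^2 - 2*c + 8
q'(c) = 20*c^3 - 6*c^2 + 8*c - 2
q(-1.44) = 46.65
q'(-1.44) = -85.68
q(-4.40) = 2138.66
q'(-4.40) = -1857.04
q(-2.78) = 386.08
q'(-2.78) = -500.31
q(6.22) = 7152.99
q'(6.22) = 4628.47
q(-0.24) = 8.75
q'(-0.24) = -4.54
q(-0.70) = 13.25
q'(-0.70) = -17.40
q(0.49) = 8.03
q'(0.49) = 2.83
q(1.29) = 21.63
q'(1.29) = 41.27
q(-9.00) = 34613.00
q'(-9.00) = -15140.00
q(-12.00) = 107744.00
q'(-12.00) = -35522.00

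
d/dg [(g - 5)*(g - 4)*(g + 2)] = 3*g^2 - 14*g + 2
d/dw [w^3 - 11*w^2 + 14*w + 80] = 3*w^2 - 22*w + 14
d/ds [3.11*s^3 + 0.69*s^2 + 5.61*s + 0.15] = 9.33*s^2 + 1.38*s + 5.61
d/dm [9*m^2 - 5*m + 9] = 18*m - 5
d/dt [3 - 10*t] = -10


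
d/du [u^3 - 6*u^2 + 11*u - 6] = 3*u^2 - 12*u + 11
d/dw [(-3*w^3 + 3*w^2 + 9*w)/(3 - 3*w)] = (2*w^3 - 4*w^2 + 2*w + 3)/(w^2 - 2*w + 1)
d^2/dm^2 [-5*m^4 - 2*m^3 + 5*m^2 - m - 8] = -60*m^2 - 12*m + 10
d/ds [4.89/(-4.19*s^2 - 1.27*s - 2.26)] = (40.9782*s + 6.2103)/(4.19*s^2 + 1.27*s + 2.26)^2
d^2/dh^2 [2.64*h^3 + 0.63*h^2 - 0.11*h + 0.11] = 15.84*h + 1.26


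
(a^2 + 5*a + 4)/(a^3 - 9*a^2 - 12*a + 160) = (a + 1)/(a^2 - 13*a + 40)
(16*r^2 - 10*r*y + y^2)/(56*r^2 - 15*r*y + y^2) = (-2*r + y)/(-7*r + y)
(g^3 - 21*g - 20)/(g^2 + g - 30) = (g^2 + 5*g + 4)/(g + 6)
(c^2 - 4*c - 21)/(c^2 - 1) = (c^2 - 4*c - 21)/(c^2 - 1)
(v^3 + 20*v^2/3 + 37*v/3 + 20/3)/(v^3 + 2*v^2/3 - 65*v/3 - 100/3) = (v + 1)/(v - 5)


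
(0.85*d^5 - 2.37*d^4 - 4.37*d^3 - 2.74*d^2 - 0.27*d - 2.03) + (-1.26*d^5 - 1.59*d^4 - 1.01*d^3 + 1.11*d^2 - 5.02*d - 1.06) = -0.41*d^5 - 3.96*d^4 - 5.38*d^3 - 1.63*d^2 - 5.29*d - 3.09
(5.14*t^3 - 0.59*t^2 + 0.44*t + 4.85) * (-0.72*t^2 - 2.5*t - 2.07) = -3.7008*t^5 - 12.4252*t^4 - 9.4816*t^3 - 3.3707*t^2 - 13.0358*t - 10.0395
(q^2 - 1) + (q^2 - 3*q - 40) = 2*q^2 - 3*q - 41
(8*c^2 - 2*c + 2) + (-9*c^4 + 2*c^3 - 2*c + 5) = -9*c^4 + 2*c^3 + 8*c^2 - 4*c + 7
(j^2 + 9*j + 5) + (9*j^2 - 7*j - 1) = 10*j^2 + 2*j + 4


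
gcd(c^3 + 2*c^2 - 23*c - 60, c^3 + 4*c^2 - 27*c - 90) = c^2 - 2*c - 15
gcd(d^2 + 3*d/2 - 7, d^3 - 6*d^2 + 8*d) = d - 2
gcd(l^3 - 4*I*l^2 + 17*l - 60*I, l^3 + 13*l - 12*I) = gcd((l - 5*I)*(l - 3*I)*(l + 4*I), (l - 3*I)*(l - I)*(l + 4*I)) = l^2 + I*l + 12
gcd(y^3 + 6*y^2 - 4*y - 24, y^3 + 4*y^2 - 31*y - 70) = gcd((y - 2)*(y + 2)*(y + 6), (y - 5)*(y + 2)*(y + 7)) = y + 2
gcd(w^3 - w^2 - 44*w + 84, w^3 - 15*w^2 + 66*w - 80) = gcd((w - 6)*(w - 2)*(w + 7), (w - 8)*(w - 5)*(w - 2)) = w - 2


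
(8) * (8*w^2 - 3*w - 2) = 64*w^2 - 24*w - 16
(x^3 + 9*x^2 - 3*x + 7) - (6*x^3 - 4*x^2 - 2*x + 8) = -5*x^3 + 13*x^2 - x - 1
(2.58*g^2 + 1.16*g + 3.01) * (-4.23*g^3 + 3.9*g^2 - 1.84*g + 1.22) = -10.9134*g^5 + 5.1552*g^4 - 12.9555*g^3 + 12.7522*g^2 - 4.1232*g + 3.6722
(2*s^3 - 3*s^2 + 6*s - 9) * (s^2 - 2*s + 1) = 2*s^5 - 7*s^4 + 14*s^3 - 24*s^2 + 24*s - 9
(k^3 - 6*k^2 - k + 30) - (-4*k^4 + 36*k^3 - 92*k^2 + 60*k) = 4*k^4 - 35*k^3 + 86*k^2 - 61*k + 30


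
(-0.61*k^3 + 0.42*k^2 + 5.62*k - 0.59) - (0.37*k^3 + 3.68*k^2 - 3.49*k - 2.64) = -0.98*k^3 - 3.26*k^2 + 9.11*k + 2.05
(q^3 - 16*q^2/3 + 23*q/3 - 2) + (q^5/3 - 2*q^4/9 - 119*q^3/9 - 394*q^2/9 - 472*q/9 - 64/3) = q^5/3 - 2*q^4/9 - 110*q^3/9 - 442*q^2/9 - 403*q/9 - 70/3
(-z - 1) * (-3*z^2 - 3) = 3*z^3 + 3*z^2 + 3*z + 3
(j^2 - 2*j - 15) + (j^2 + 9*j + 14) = 2*j^2 + 7*j - 1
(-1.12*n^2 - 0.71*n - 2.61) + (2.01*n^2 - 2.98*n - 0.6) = 0.89*n^2 - 3.69*n - 3.21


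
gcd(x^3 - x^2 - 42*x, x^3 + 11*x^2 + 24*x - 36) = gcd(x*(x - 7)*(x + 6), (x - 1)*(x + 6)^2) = x + 6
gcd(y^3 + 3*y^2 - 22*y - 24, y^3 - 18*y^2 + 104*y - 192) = y - 4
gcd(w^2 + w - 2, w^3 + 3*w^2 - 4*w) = w - 1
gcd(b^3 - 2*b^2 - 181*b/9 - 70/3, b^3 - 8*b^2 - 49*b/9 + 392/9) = b + 7/3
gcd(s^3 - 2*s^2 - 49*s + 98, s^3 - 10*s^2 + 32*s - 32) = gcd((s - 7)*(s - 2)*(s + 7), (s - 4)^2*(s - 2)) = s - 2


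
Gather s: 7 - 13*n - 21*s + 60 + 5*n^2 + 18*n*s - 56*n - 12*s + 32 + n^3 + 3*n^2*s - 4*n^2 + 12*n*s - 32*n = n^3 + n^2 - 101*n + s*(3*n^2 + 30*n - 33) + 99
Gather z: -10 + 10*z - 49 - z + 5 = 9*z - 54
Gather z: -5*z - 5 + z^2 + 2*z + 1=z^2 - 3*z - 4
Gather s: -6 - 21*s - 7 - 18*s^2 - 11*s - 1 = -18*s^2 - 32*s - 14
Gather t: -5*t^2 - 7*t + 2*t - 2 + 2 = -5*t^2 - 5*t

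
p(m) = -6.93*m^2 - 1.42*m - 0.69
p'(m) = -13.86*m - 1.42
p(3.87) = -109.98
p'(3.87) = -55.06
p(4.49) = -146.78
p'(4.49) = -63.65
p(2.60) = -51.23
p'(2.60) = -37.46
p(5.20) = -195.46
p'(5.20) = -73.49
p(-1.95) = -24.27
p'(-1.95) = 25.61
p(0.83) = -6.64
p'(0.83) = -12.92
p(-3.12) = -63.72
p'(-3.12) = 41.82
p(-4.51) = -135.24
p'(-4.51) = 61.09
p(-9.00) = -549.24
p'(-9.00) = 123.32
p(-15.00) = -1538.64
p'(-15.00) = 206.48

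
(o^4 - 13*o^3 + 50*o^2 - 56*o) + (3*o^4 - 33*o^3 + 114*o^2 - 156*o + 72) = 4*o^4 - 46*o^3 + 164*o^2 - 212*o + 72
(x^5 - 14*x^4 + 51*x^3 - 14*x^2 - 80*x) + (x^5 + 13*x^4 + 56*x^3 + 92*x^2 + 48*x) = 2*x^5 - x^4 + 107*x^3 + 78*x^2 - 32*x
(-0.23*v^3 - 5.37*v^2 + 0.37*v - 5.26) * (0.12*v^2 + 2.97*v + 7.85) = -0.0276*v^5 - 1.3275*v^4 - 17.71*v^3 - 41.6868*v^2 - 12.7177*v - 41.291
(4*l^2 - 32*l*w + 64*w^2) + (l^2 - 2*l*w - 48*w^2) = 5*l^2 - 34*l*w + 16*w^2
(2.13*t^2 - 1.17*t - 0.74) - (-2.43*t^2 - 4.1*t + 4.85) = 4.56*t^2 + 2.93*t - 5.59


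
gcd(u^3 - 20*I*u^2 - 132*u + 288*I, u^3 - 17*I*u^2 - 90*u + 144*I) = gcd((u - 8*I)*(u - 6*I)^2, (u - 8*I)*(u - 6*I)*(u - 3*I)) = u^2 - 14*I*u - 48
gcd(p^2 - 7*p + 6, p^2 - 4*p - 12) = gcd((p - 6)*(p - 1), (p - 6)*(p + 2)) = p - 6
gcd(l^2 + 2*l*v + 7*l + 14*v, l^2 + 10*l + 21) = l + 7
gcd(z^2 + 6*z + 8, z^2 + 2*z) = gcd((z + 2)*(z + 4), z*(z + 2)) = z + 2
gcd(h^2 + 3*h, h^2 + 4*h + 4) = 1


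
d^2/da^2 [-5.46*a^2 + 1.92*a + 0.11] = -10.9200000000000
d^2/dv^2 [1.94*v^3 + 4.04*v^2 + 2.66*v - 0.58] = 11.64*v + 8.08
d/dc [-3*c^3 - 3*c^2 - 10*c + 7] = -9*c^2 - 6*c - 10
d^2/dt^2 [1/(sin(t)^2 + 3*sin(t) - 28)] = (-4*sin(t)^4 - 9*sin(t)^3 - 115*sin(t)^2 - 66*sin(t) + 74)/(sin(t)^2 + 3*sin(t) - 28)^3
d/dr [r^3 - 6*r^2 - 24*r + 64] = 3*r^2 - 12*r - 24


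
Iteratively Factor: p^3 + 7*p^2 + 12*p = (p)*(p^2 + 7*p + 12) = p*(p + 3)*(p + 4)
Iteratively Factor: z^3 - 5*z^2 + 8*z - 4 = (z - 2)*(z^2 - 3*z + 2) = (z - 2)*(z - 1)*(z - 2)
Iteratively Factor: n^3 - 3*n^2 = (n)*(n^2 - 3*n) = n*(n - 3)*(n)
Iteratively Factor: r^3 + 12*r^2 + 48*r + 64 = (r + 4)*(r^2 + 8*r + 16) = (r + 4)^2*(r + 4)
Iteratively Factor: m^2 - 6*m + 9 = (m - 3)*(m - 3)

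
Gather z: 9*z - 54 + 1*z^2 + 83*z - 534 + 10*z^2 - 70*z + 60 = 11*z^2 + 22*z - 528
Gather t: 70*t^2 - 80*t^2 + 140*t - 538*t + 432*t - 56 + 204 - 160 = -10*t^2 + 34*t - 12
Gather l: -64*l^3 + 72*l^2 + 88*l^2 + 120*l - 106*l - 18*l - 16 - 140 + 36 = -64*l^3 + 160*l^2 - 4*l - 120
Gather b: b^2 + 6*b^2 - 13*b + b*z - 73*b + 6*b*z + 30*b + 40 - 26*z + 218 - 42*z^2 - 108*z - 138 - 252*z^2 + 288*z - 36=7*b^2 + b*(7*z - 56) - 294*z^2 + 154*z + 84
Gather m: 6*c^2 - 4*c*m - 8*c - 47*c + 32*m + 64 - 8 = 6*c^2 - 55*c + m*(32 - 4*c) + 56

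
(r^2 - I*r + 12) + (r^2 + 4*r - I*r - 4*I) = 2*r^2 + 4*r - 2*I*r + 12 - 4*I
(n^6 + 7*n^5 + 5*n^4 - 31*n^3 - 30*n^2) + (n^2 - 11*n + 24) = n^6 + 7*n^5 + 5*n^4 - 31*n^3 - 29*n^2 - 11*n + 24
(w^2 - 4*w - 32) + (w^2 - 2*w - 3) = 2*w^2 - 6*w - 35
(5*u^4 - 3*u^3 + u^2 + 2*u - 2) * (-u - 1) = -5*u^5 - 2*u^4 + 2*u^3 - 3*u^2 + 2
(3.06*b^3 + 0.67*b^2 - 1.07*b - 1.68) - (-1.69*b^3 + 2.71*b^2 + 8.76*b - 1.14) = 4.75*b^3 - 2.04*b^2 - 9.83*b - 0.54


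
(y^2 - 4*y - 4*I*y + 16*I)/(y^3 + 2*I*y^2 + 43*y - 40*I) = (y^2 - 4*y - 4*I*y + 16*I)/(y^3 + 2*I*y^2 + 43*y - 40*I)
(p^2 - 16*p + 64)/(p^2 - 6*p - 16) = (p - 8)/(p + 2)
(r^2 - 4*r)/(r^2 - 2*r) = (r - 4)/(r - 2)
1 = 1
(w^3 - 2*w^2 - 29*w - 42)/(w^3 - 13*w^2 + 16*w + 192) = (w^2 - 5*w - 14)/(w^2 - 16*w + 64)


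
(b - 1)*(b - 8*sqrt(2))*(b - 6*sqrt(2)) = b^3 - 14*sqrt(2)*b^2 - b^2 + 14*sqrt(2)*b + 96*b - 96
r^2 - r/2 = r*(r - 1/2)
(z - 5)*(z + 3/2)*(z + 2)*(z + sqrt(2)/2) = z^4 - 3*z^3/2 + sqrt(2)*z^3/2 - 29*z^2/2 - 3*sqrt(2)*z^2/4 - 15*z - 29*sqrt(2)*z/4 - 15*sqrt(2)/2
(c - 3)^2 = c^2 - 6*c + 9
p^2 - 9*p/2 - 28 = (p - 8)*(p + 7/2)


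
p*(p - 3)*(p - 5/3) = p^3 - 14*p^2/3 + 5*p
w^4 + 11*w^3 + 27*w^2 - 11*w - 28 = (w - 1)*(w + 1)*(w + 4)*(w + 7)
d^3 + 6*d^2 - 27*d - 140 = (d - 5)*(d + 4)*(d + 7)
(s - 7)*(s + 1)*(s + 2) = s^3 - 4*s^2 - 19*s - 14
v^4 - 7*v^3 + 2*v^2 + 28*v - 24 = (v - 6)*(v - 2)*(v - 1)*(v + 2)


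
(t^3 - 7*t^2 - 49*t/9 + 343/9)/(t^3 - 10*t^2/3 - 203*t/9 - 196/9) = (3*t - 7)/(3*t + 4)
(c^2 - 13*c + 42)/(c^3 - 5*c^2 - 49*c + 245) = (c - 6)/(c^2 + 2*c - 35)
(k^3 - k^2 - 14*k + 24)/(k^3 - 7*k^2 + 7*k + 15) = (k^2 + 2*k - 8)/(k^2 - 4*k - 5)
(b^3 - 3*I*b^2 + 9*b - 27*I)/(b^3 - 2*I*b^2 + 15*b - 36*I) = (b + 3*I)/(b + 4*I)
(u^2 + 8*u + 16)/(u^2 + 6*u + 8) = (u + 4)/(u + 2)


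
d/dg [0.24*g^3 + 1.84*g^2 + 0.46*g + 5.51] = 0.72*g^2 + 3.68*g + 0.46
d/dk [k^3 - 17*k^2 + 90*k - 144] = 3*k^2 - 34*k + 90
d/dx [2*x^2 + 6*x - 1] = 4*x + 6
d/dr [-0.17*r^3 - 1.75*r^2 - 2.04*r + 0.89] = -0.51*r^2 - 3.5*r - 2.04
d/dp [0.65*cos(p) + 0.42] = -0.65*sin(p)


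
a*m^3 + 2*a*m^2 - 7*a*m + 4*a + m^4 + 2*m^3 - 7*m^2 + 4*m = (a + m)*(m - 1)^2*(m + 4)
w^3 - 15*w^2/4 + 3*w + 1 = (w - 2)^2*(w + 1/4)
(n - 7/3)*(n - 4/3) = n^2 - 11*n/3 + 28/9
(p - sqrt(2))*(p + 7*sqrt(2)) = p^2 + 6*sqrt(2)*p - 14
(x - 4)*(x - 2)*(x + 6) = x^3 - 28*x + 48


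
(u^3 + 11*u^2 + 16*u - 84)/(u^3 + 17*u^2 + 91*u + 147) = (u^2 + 4*u - 12)/(u^2 + 10*u + 21)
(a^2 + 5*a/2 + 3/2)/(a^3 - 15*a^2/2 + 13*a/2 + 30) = (a + 1)/(a^2 - 9*a + 20)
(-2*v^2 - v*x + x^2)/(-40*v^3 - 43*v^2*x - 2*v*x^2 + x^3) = (-2*v + x)/(-40*v^2 - 3*v*x + x^2)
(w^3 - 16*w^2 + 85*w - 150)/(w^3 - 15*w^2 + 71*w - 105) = (w^2 - 11*w + 30)/(w^2 - 10*w + 21)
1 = 1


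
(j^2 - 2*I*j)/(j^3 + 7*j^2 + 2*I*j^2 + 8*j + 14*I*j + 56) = j/(j^2 + j*(7 + 4*I) + 28*I)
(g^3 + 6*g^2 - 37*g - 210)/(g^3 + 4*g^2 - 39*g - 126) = (g + 5)/(g + 3)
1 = 1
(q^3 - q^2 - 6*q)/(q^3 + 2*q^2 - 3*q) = (q^2 - q - 6)/(q^2 + 2*q - 3)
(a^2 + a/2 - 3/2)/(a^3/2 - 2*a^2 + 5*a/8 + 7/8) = 4*(2*a + 3)/(4*a^2 - 12*a - 7)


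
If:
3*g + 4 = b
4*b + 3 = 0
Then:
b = -3/4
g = -19/12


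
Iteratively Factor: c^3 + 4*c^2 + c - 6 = (c + 2)*(c^2 + 2*c - 3) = (c - 1)*(c + 2)*(c + 3)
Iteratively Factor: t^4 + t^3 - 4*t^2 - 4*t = (t)*(t^3 + t^2 - 4*t - 4) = t*(t - 2)*(t^2 + 3*t + 2) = t*(t - 2)*(t + 1)*(t + 2)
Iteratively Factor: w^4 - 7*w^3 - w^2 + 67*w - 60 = (w - 5)*(w^3 - 2*w^2 - 11*w + 12) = (w - 5)*(w - 1)*(w^2 - w - 12) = (w - 5)*(w - 1)*(w + 3)*(w - 4)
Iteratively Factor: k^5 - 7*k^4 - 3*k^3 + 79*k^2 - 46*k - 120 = (k + 1)*(k^4 - 8*k^3 + 5*k^2 + 74*k - 120) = (k - 2)*(k + 1)*(k^3 - 6*k^2 - 7*k + 60) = (k - 4)*(k - 2)*(k + 1)*(k^2 - 2*k - 15) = (k - 4)*(k - 2)*(k + 1)*(k + 3)*(k - 5)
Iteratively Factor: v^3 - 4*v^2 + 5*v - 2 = (v - 1)*(v^2 - 3*v + 2) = (v - 1)^2*(v - 2)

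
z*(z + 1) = z^2 + z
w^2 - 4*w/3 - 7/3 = (w - 7/3)*(w + 1)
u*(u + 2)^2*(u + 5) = u^4 + 9*u^3 + 24*u^2 + 20*u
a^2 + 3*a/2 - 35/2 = (a - 7/2)*(a + 5)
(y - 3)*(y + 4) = y^2 + y - 12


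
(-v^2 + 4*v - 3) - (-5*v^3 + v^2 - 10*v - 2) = 5*v^3 - 2*v^2 + 14*v - 1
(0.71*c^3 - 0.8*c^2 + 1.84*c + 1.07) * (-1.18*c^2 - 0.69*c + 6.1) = -0.8378*c^5 + 0.4541*c^4 + 2.7118*c^3 - 7.4122*c^2 + 10.4857*c + 6.527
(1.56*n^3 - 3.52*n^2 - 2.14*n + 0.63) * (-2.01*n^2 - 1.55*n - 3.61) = -3.1356*n^5 + 4.6572*n^4 + 4.1258*n^3 + 14.7579*n^2 + 6.7489*n - 2.2743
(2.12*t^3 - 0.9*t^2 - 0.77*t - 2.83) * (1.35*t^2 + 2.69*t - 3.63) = 2.862*t^5 + 4.4878*t^4 - 11.1561*t^3 - 2.6248*t^2 - 4.8176*t + 10.2729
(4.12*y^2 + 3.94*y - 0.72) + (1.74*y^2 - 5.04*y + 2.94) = 5.86*y^2 - 1.1*y + 2.22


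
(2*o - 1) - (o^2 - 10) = -o^2 + 2*o + 9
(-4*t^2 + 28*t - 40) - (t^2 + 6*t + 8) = -5*t^2 + 22*t - 48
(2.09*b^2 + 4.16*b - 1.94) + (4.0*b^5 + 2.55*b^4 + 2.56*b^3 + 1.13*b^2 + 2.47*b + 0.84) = 4.0*b^5 + 2.55*b^4 + 2.56*b^3 + 3.22*b^2 + 6.63*b - 1.1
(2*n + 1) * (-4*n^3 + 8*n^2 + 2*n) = -8*n^4 + 12*n^3 + 12*n^2 + 2*n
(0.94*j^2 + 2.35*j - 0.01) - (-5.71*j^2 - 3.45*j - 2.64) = 6.65*j^2 + 5.8*j + 2.63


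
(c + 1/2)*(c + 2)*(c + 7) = c^3 + 19*c^2/2 + 37*c/2 + 7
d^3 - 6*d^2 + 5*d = d*(d - 5)*(d - 1)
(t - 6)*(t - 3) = t^2 - 9*t + 18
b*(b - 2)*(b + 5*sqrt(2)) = b^3 - 2*b^2 + 5*sqrt(2)*b^2 - 10*sqrt(2)*b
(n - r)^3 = n^3 - 3*n^2*r + 3*n*r^2 - r^3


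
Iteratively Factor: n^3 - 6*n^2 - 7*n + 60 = (n + 3)*(n^2 - 9*n + 20) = (n - 4)*(n + 3)*(n - 5)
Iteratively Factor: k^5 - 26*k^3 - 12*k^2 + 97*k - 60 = (k - 1)*(k^4 + k^3 - 25*k^2 - 37*k + 60) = (k - 1)*(k + 4)*(k^3 - 3*k^2 - 13*k + 15) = (k - 5)*(k - 1)*(k + 4)*(k^2 + 2*k - 3) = (k - 5)*(k - 1)*(k + 3)*(k + 4)*(k - 1)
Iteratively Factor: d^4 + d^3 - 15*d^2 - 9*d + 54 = (d - 2)*(d^3 + 3*d^2 - 9*d - 27) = (d - 2)*(d + 3)*(d^2 - 9) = (d - 2)*(d + 3)^2*(d - 3)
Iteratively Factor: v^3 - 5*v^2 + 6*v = (v - 3)*(v^2 - 2*v) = (v - 3)*(v - 2)*(v)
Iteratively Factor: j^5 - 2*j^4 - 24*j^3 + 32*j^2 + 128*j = (j - 4)*(j^4 + 2*j^3 - 16*j^2 - 32*j) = (j - 4)*(j + 2)*(j^3 - 16*j) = (j - 4)*(j + 2)*(j + 4)*(j^2 - 4*j) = j*(j - 4)*(j + 2)*(j + 4)*(j - 4)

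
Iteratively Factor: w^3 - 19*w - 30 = (w + 2)*(w^2 - 2*w - 15) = (w + 2)*(w + 3)*(w - 5)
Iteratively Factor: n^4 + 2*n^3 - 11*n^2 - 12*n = (n)*(n^3 + 2*n^2 - 11*n - 12) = n*(n + 4)*(n^2 - 2*n - 3) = n*(n - 3)*(n + 4)*(n + 1)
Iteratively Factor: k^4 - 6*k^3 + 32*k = (k + 2)*(k^3 - 8*k^2 + 16*k) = k*(k + 2)*(k^2 - 8*k + 16) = k*(k - 4)*(k + 2)*(k - 4)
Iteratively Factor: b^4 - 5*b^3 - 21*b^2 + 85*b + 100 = (b + 1)*(b^3 - 6*b^2 - 15*b + 100) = (b + 1)*(b + 4)*(b^2 - 10*b + 25) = (b - 5)*(b + 1)*(b + 4)*(b - 5)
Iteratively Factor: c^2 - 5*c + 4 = (c - 4)*(c - 1)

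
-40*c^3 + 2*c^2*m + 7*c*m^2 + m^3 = (-2*c + m)*(4*c + m)*(5*c + m)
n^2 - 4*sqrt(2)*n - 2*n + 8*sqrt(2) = (n - 2)*(n - 4*sqrt(2))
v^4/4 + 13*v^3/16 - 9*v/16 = v*(v/4 + 1/4)*(v - 3/4)*(v + 3)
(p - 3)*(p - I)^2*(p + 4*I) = p^4 - 3*p^3 + 2*I*p^3 + 7*p^2 - 6*I*p^2 - 21*p - 4*I*p + 12*I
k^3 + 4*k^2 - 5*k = k*(k - 1)*(k + 5)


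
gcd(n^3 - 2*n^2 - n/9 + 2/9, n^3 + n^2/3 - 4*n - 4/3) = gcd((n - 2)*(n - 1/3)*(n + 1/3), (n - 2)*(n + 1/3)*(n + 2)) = n^2 - 5*n/3 - 2/3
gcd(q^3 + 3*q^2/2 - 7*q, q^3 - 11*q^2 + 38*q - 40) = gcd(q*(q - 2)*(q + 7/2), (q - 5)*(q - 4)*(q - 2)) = q - 2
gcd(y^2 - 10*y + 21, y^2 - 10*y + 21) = y^2 - 10*y + 21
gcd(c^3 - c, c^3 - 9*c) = c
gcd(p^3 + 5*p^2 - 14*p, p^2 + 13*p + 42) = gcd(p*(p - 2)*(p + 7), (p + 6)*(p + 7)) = p + 7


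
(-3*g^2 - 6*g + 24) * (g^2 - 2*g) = -3*g^4 + 36*g^2 - 48*g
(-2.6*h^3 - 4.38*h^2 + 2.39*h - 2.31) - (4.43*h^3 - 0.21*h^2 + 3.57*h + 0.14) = -7.03*h^3 - 4.17*h^2 - 1.18*h - 2.45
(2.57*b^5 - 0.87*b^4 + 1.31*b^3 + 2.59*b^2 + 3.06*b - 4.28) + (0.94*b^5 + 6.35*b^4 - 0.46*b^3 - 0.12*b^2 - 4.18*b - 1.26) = 3.51*b^5 + 5.48*b^4 + 0.85*b^3 + 2.47*b^2 - 1.12*b - 5.54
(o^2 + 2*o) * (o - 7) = o^3 - 5*o^2 - 14*o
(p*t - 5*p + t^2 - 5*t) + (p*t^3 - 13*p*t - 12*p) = p*t^3 - 12*p*t - 17*p + t^2 - 5*t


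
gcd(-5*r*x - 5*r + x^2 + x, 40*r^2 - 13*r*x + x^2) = -5*r + x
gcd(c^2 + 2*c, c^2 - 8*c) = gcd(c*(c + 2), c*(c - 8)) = c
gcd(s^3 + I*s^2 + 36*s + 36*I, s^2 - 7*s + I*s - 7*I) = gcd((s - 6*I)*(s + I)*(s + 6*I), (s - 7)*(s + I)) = s + I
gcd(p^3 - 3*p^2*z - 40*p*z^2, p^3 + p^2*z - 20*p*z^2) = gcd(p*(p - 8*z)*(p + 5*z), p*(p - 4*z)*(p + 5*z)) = p^2 + 5*p*z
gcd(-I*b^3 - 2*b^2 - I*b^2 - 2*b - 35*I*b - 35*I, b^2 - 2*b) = 1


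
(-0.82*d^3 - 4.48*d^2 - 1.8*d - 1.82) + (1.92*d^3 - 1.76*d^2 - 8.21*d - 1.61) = 1.1*d^3 - 6.24*d^2 - 10.01*d - 3.43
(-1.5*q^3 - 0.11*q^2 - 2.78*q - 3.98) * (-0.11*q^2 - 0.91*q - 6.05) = 0.165*q^5 + 1.3771*q^4 + 9.4809*q^3 + 3.6331*q^2 + 20.4408*q + 24.079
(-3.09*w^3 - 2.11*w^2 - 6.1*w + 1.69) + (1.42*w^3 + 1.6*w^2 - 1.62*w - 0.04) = -1.67*w^3 - 0.51*w^2 - 7.72*w + 1.65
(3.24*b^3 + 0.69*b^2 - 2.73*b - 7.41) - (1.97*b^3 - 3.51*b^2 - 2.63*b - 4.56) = 1.27*b^3 + 4.2*b^2 - 0.1*b - 2.85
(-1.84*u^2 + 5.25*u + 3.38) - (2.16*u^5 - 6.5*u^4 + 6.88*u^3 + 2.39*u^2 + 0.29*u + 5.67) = -2.16*u^5 + 6.5*u^4 - 6.88*u^3 - 4.23*u^2 + 4.96*u - 2.29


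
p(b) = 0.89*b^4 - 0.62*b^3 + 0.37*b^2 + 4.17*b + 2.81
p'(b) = 3.56*b^3 - 1.86*b^2 + 0.74*b + 4.17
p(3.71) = 160.32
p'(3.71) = 163.10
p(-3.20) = 106.89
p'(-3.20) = -133.90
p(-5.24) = 751.31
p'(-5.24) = -562.98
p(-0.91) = 0.40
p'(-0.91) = -0.73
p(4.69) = 397.15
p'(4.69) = 333.98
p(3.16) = 88.86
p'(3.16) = 100.27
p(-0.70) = 0.50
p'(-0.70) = 1.52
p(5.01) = 515.74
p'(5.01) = 408.87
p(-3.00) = 82.46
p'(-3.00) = -110.91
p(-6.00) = 1278.47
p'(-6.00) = -836.19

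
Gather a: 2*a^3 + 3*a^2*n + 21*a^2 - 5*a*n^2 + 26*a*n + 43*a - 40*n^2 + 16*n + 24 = 2*a^3 + a^2*(3*n + 21) + a*(-5*n^2 + 26*n + 43) - 40*n^2 + 16*n + 24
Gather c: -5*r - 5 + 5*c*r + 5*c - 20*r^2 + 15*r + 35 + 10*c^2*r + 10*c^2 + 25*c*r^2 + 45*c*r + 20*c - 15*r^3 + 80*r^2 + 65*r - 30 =c^2*(10*r + 10) + c*(25*r^2 + 50*r + 25) - 15*r^3 + 60*r^2 + 75*r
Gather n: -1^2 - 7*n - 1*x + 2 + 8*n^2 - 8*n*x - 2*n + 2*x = 8*n^2 + n*(-8*x - 9) + x + 1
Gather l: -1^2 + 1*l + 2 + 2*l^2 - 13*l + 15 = 2*l^2 - 12*l + 16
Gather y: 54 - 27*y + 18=72 - 27*y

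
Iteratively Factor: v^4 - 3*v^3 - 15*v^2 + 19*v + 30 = (v + 3)*(v^3 - 6*v^2 + 3*v + 10) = (v - 2)*(v + 3)*(v^2 - 4*v - 5) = (v - 2)*(v + 1)*(v + 3)*(v - 5)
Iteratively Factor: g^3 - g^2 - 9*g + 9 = (g + 3)*(g^2 - 4*g + 3) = (g - 1)*(g + 3)*(g - 3)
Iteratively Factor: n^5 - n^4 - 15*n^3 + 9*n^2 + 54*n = (n - 3)*(n^4 + 2*n^3 - 9*n^2 - 18*n) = (n - 3)^2*(n^3 + 5*n^2 + 6*n) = (n - 3)^2*(n + 3)*(n^2 + 2*n) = n*(n - 3)^2*(n + 3)*(n + 2)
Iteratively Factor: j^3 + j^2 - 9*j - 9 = (j + 3)*(j^2 - 2*j - 3) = (j - 3)*(j + 3)*(j + 1)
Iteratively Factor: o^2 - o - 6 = (o - 3)*(o + 2)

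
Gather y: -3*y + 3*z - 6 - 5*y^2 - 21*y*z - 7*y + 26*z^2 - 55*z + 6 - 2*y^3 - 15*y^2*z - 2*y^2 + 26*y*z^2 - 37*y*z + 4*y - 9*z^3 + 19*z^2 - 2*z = -2*y^3 + y^2*(-15*z - 7) + y*(26*z^2 - 58*z - 6) - 9*z^3 + 45*z^2 - 54*z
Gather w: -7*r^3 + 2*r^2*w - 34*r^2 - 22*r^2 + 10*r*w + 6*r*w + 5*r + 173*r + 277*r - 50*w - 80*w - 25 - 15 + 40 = -7*r^3 - 56*r^2 + 455*r + w*(2*r^2 + 16*r - 130)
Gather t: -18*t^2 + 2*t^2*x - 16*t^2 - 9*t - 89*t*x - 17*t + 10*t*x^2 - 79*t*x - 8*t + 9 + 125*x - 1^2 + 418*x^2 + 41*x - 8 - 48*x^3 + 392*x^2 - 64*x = t^2*(2*x - 34) + t*(10*x^2 - 168*x - 34) - 48*x^3 + 810*x^2 + 102*x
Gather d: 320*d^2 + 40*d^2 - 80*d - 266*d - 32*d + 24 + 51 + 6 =360*d^2 - 378*d + 81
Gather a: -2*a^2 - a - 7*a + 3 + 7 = -2*a^2 - 8*a + 10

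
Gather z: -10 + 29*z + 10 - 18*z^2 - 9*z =-18*z^2 + 20*z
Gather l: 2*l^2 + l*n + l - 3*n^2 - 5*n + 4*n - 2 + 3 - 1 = 2*l^2 + l*(n + 1) - 3*n^2 - n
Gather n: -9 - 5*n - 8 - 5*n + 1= -10*n - 16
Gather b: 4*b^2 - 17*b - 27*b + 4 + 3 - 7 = 4*b^2 - 44*b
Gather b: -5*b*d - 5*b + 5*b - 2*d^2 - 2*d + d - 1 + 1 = -5*b*d - 2*d^2 - d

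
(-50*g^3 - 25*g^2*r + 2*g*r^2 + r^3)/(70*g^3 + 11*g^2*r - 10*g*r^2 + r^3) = (5*g + r)/(-7*g + r)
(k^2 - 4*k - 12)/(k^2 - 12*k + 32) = (k^2 - 4*k - 12)/(k^2 - 12*k + 32)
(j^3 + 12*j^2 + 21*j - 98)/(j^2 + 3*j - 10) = (j^2 + 14*j + 49)/(j + 5)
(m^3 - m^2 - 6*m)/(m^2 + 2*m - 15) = m*(m + 2)/(m + 5)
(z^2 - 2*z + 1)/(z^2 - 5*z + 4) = (z - 1)/(z - 4)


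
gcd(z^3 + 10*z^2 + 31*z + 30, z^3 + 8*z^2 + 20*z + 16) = z + 2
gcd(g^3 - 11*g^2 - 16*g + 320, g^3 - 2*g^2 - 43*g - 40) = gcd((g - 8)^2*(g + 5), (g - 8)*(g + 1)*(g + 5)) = g^2 - 3*g - 40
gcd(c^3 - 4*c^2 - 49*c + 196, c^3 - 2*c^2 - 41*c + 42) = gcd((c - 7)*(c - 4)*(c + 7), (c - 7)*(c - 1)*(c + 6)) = c - 7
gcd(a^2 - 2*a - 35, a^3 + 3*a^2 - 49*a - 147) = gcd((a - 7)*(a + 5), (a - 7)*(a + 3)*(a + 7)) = a - 7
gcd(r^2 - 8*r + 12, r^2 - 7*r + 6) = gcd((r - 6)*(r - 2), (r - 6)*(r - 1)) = r - 6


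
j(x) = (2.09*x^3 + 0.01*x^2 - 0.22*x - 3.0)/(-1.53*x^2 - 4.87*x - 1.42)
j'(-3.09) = 244.06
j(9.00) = -8.98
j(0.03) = 1.92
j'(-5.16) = 1.09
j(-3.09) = 65.17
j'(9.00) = -1.28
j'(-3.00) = 655.01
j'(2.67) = -1.02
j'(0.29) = -2.08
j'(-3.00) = 655.01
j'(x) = (3.06*x + 4.87)*(2.09*x^3 + 0.01*x^2 - 0.22*x - 3.0)/(-1.53*x^2 - 4.87*x - 1.42)^2 + (6.27*x^2 + 0.02*x - 0.22)/(-1.53*x^2 - 4.87*x - 1.42)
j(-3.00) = 101.17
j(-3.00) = 101.17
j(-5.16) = 16.96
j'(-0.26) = -184.21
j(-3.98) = 21.32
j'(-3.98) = 9.05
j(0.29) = 1.02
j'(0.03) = -5.94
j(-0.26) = 11.58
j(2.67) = -1.43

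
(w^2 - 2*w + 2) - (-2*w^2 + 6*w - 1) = 3*w^2 - 8*w + 3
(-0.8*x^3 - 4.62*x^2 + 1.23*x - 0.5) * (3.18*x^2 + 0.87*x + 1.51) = -2.544*x^5 - 15.3876*x^4 - 1.316*x^3 - 7.4961*x^2 + 1.4223*x - 0.755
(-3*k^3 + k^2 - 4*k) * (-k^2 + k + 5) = 3*k^5 - 4*k^4 - 10*k^3 + k^2 - 20*k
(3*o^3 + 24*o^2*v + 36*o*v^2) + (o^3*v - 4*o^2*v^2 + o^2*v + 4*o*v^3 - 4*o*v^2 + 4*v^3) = o^3*v + 3*o^3 - 4*o^2*v^2 + 25*o^2*v + 4*o*v^3 + 32*o*v^2 + 4*v^3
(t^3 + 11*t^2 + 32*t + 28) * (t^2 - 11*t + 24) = t^5 - 65*t^3 - 60*t^2 + 460*t + 672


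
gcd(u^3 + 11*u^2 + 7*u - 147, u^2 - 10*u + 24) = 1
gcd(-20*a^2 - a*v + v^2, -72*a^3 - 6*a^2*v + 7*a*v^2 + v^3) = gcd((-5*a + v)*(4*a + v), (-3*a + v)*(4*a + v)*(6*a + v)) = 4*a + v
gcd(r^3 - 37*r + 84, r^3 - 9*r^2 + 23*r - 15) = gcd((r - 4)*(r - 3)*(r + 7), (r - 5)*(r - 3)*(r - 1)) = r - 3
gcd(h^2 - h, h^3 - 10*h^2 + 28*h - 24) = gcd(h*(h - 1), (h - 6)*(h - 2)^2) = 1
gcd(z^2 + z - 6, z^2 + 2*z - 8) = z - 2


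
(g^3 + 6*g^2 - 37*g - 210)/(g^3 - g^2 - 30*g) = (g + 7)/g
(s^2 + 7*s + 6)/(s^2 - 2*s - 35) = (s^2 + 7*s + 6)/(s^2 - 2*s - 35)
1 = 1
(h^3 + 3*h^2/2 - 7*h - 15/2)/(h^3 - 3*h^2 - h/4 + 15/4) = 2*(h + 3)/(2*h - 3)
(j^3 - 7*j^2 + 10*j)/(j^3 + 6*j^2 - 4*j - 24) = j*(j - 5)/(j^2 + 8*j + 12)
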